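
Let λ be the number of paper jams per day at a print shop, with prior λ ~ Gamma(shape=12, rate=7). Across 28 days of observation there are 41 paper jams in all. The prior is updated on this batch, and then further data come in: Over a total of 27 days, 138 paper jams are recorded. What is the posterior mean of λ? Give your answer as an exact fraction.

191/62

Total count 41 over total exposure 28 days.
After the first batch: Gamma(12 + 41, 7 + 28) = Gamma(53, 35).
Total count 138 over total exposure 27 days.
After the second batch: Gamma(53 + 138, 35 + 27) = Gamma(191, 62).
Posterior mean = α'/β' = 191/62.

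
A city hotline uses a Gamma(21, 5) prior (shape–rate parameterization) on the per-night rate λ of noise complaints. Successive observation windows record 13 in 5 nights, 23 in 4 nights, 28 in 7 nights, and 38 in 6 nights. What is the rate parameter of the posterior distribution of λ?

Total count: 13 + 23 + 28 + 38 = 102.
Total exposure: 5 + 4 + 7 + 6 = 22 nights.
Conjugate update: add total count to the shape and total exposure to the rate, giving Gamma(123, 27).

27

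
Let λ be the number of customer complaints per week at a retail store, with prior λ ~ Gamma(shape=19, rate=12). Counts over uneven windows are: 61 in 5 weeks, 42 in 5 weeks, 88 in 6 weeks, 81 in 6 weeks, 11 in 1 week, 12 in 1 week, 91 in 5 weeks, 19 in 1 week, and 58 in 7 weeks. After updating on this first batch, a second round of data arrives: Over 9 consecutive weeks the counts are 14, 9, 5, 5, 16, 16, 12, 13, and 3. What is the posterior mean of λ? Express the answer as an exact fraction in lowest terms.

Total count: 61 + 42 + 88 + 81 + 11 + 12 + 91 + 19 + 58 = 463.
Total exposure: 5 + 5 + 6 + 6 + 1 + 1 + 5 + 1 + 7 = 37 weeks.
After the first batch: Gamma(19 + 463, 12 + 37) = Gamma(482, 49).
Total count: 14 + 9 + 5 + 5 + 16 + 16 + 12 + 13 + 3 = 93.
Total exposure: 9 weeks.
After the second batch: Gamma(482 + 93, 49 + 9) = Gamma(575, 58).
Posterior mean = α'/β' = 575/58.

575/58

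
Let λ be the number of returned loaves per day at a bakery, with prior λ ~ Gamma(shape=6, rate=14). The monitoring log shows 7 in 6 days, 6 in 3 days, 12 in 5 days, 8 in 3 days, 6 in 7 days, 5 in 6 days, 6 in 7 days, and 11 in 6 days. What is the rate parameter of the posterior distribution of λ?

57

Total count: 7 + 6 + 12 + 8 + 6 + 5 + 6 + 11 = 61.
Total exposure: 6 + 3 + 5 + 3 + 7 + 6 + 7 + 6 = 43 days.
Gamma(α, β) with Poisson data over total exposure Σt gives posterior Gamma(α+Σx, β+Σt) = Gamma(67, 57).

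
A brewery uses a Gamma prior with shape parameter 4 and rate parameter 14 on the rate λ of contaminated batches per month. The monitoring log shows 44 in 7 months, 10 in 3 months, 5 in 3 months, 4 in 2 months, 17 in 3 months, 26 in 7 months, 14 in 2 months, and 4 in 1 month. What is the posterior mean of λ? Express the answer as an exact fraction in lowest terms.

64/21

Total count: 44 + 10 + 5 + 4 + 17 + 26 + 14 + 4 = 124.
Total exposure: 7 + 3 + 3 + 2 + 3 + 7 + 2 + 1 = 28 months.
Conjugate update: add total count to the shape and total exposure to the rate, giving Gamma(128, 42).
Posterior mean = α'/β' = 128/42 = 64/21.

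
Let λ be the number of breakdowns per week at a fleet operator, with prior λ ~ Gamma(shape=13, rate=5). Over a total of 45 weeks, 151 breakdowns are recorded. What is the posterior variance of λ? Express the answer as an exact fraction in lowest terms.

41/625

Total count 151 over total exposure 45 weeks.
Gamma(α, β) with Poisson data over total exposure Σt gives posterior Gamma(α+Σx, β+Σt) = Gamma(164, 50).
Posterior variance = α'/β'² = 164/2500 = 41/625.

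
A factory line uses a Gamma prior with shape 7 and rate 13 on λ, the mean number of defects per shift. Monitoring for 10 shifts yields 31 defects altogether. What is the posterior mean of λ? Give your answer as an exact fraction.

38/23

Total count 31 over total exposure 10 shifts.
Conjugate update: add total count to the shape and total exposure to the rate, giving Gamma(38, 23).
Posterior mean = α'/β' = 38/23.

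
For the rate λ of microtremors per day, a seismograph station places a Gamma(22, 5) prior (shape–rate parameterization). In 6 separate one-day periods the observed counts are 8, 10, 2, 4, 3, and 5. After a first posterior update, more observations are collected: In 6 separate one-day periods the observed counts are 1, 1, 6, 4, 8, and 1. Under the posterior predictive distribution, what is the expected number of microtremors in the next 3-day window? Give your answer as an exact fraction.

225/17

Total count: 8 + 10 + 2 + 4 + 3 + 5 = 32.
Total exposure: 6 days.
After the first batch: Gamma(22 + 32, 5 + 6) = Gamma(54, 11).
Total count: 1 + 1 + 6 + 4 + 8 + 1 = 21.
Total exposure: 6 days.
After the second batch: Gamma(54 + 21, 11 + 6) = Gamma(75, 17).
Predictive mean over a 3-day window = T·E[λ|data] = 3·75/17 = 225/17.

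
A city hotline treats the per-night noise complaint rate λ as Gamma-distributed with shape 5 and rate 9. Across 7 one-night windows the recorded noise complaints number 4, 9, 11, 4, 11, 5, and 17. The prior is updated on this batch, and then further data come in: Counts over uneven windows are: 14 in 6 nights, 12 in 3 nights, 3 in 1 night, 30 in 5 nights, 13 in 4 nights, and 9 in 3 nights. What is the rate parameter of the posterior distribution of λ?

38

Total count: 4 + 9 + 11 + 4 + 11 + 5 + 17 = 61.
Total exposure: 7 nights.
After the first batch: Gamma(5 + 61, 9 + 7) = Gamma(66, 16).
Total count: 14 + 12 + 3 + 30 + 13 + 9 = 81.
Total exposure: 6 + 3 + 1 + 5 + 4 + 3 = 22 nights.
After the second batch: Gamma(66 + 81, 16 + 22) = Gamma(147, 38).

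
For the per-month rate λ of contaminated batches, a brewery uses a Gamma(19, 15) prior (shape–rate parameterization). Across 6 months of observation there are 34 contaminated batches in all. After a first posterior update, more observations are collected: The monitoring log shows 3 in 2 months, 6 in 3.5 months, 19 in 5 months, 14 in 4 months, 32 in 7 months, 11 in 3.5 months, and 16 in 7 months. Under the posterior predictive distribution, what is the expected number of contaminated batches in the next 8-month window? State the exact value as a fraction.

1232/53

Total count 34 over total exposure 6 months.
After the first batch: Gamma(19 + 34, 15 + 6) = Gamma(53, 21).
Total count: 3 + 6 + 19 + 14 + 32 + 11 + 16 = 101.
Total exposure: 2 + 3.5 + 5 + 4 + 7 + 3.5 + 7 = 32 months.
After the second batch: Gamma(53 + 101, 21 + 32) = Gamma(154, 53).
Predictive mean over an 8-month window = T·E[λ|data] = 8·154/53 = 1232/53.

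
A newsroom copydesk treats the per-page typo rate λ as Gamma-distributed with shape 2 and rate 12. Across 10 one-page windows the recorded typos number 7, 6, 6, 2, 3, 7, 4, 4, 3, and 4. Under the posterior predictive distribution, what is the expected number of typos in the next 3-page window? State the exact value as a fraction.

72/11

Total count: 7 + 6 + 6 + 2 + 3 + 7 + 4 + 4 + 3 + 4 = 46.
Total exposure: 10 pages.
By Gamma–Poisson conjugacy, the posterior is Gamma(α + Σx, β + Σt) = Gamma(2 + 46, 12 + 10) = Gamma(48, 22).
Predictive mean over a 3-page window = T·E[λ|data] = 3·48/22 = 72/11.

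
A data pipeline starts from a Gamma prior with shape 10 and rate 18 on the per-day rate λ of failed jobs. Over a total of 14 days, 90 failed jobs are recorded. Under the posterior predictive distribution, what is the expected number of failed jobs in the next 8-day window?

Total count 90 over total exposure 14 days.
By Gamma–Poisson conjugacy, the posterior is Gamma(α + Σx, β + Σt) = Gamma(10 + 90, 18 + 14) = Gamma(100, 32).
Predictive mean over an 8-day window = T·E[λ|data] = 8·100/32 = 25.

25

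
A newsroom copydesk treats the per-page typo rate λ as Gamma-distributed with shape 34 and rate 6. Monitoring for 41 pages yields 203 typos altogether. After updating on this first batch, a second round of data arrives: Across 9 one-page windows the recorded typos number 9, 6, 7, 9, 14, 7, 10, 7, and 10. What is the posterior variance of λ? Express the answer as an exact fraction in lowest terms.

79/784

Total count 203 over total exposure 41 pages.
After the first batch: Gamma(34 + 203, 6 + 41) = Gamma(237, 47).
Total count: 9 + 6 + 7 + 9 + 14 + 7 + 10 + 7 + 10 = 79.
Total exposure: 9 pages.
After the second batch: Gamma(237 + 79, 47 + 9) = Gamma(316, 56).
Posterior variance = α'/β'² = 316/3136 = 79/784.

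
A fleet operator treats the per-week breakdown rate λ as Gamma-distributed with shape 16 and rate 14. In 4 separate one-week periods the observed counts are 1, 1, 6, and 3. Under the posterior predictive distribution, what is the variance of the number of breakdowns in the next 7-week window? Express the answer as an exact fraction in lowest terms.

Total count: 1 + 1 + 6 + 3 = 11.
Total exposure: 4 weeks.
The Gamma prior is conjugate for the Poisson rate, so λ | data ~ Gamma(16+11, 14+4) = Gamma(27, 18).
The posterior predictive for a window of length T is Negative Binomial with variance T·α'·(β'+T)/β'² = 7·27·25/324 = 175/12.

175/12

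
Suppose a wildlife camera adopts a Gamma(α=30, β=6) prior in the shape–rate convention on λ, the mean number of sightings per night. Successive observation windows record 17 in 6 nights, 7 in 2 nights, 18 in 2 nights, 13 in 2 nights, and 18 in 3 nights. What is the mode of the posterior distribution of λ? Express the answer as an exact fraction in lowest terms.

34/7

Total count: 17 + 7 + 18 + 13 + 18 = 73.
Total exposure: 6 + 2 + 2 + 2 + 3 = 15 nights.
Conjugate update: add total count to the shape and total exposure to the rate, giving Gamma(103, 21).
Posterior mode = (α'−1)/β' = 102/21 = 34/7.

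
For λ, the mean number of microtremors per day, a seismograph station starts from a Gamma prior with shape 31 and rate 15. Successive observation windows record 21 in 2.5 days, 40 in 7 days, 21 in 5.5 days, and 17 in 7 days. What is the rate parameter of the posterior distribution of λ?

Total count: 21 + 40 + 21 + 17 = 99.
Total exposure: 2.5 + 7 + 5.5 + 7 = 22 days.
Posterior: α' = 31 + 99 = 130, β' = 15 + 22 = 37.

37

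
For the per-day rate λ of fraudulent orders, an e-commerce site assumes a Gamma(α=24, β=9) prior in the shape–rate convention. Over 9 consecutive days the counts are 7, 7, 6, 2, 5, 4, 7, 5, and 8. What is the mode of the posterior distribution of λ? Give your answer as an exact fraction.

Total count: 7 + 7 + 6 + 2 + 5 + 4 + 7 + 5 + 8 = 51.
Total exposure: 9 days.
By Gamma–Poisson conjugacy, the posterior is Gamma(α + Σx, β + Σt) = Gamma(24 + 51, 9 + 9) = Gamma(75, 18).
Posterior mode = (α'−1)/β' = 74/18 = 37/9.

37/9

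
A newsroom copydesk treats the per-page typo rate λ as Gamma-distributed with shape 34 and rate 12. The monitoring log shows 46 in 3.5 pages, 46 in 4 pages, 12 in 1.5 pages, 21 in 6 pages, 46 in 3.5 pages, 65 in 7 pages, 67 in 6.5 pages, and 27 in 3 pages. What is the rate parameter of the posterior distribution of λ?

Total count: 46 + 46 + 12 + 21 + 46 + 65 + 67 + 27 = 330.
Total exposure: 3.5 + 4 + 1.5 + 6 + 3.5 + 7 + 6.5 + 3 = 35 pages.
Conjugate update: add total count to the shape and total exposure to the rate, giving Gamma(364, 47).

47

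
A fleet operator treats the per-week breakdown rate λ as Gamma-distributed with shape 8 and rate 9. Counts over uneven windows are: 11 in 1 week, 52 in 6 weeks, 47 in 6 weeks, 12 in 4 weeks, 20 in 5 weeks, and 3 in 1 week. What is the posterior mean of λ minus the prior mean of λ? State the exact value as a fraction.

1121/288

Total count: 11 + 52 + 47 + 12 + 20 + 3 = 145.
Total exposure: 1 + 6 + 6 + 4 + 5 + 1 = 23 weeks.
The Gamma prior is conjugate for the Poisson rate, so λ | data ~ Gamma(8+145, 9+23) = Gamma(153, 32).
Posterior mean = 153/32 = 153/32; prior mean = 8/9 = 8/9. Difference = 153/32 − 8/9 = 1121/288.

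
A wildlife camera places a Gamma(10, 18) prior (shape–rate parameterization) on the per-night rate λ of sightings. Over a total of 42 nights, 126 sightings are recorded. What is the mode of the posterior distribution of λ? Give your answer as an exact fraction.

Total count 126 over total exposure 42 nights.
Gamma(α, β) with Poisson data over total exposure Σt gives posterior Gamma(α+Σx, β+Σt) = Gamma(136, 60).
Posterior mode = (α'−1)/β' = 135/60 = 9/4.

9/4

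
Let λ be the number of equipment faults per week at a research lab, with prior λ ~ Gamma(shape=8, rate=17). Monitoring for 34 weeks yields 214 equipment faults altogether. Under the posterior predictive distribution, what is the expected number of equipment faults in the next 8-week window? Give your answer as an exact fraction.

Total count 214 over total exposure 34 weeks.
Gamma(α, β) with Poisson data over total exposure Σt gives posterior Gamma(α+Σx, β+Σt) = Gamma(222, 51).
Predictive mean over an 8-week window = T·E[λ|data] = 8·222/51 = 592/17.

592/17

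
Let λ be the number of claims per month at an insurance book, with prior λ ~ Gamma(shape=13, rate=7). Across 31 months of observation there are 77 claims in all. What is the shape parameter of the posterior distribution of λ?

Total count 77 over total exposure 31 months.
Conjugate update: add total count to the shape and total exposure to the rate, giving Gamma(90, 38).

90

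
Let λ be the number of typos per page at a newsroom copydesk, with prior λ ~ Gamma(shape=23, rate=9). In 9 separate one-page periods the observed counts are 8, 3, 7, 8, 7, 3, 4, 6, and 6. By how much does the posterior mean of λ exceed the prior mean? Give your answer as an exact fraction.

Total count: 8 + 3 + 7 + 8 + 7 + 3 + 4 + 6 + 6 = 52.
Total exposure: 9 pages.
The Gamma prior is conjugate for the Poisson rate, so λ | data ~ Gamma(23+52, 9+9) = Gamma(75, 18).
Posterior mean = 75/18 = 25/6; prior mean = 23/9 = 23/9. Difference = 25/6 − 23/9 = 29/18.

29/18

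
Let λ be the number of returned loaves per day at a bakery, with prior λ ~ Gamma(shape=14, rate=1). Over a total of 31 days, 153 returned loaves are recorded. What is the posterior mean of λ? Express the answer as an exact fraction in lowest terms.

167/32

Total count 153 over total exposure 31 days.
Gamma(α, β) with Poisson data over total exposure Σt gives posterior Gamma(α+Σx, β+Σt) = Gamma(167, 32).
Posterior mean = α'/β' = 167/32.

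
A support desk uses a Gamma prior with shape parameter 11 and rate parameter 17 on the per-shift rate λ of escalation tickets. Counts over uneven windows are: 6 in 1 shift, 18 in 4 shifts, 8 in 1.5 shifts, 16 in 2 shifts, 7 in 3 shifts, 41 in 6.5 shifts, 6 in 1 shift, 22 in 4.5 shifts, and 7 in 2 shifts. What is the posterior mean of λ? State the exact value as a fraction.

Total count: 6 + 18 + 8 + 16 + 7 + 41 + 6 + 22 + 7 = 131.
Total exposure: 1 + 4 + 1.5 + 2 + 3 + 6.5 + 1 + 4.5 + 2 = 25.5 shifts.
By Gamma–Poisson conjugacy, the posterior is Gamma(α + Σx, β + Σt) = Gamma(11 + 131, 17 + 25.5) = Gamma(142, 85/2).
Posterior mean = α'/β' = 142/(85/2) = 284/85.

284/85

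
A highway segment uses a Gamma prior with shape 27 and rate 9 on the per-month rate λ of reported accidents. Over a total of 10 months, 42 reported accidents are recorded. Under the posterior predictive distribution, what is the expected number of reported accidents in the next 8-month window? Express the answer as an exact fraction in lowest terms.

Total count 42 over total exposure 10 months.
By Gamma–Poisson conjugacy, the posterior is Gamma(α + Σx, β + Σt) = Gamma(27 + 42, 9 + 10) = Gamma(69, 19).
Predictive mean over an 8-month window = T·E[λ|data] = 8·69/19 = 552/19.

552/19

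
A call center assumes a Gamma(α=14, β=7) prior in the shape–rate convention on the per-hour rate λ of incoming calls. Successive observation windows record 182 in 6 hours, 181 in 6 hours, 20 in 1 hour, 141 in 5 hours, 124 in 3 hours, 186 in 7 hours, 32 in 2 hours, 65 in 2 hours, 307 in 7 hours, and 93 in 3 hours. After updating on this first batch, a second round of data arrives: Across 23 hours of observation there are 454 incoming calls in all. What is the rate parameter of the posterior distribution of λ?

72

Total count: 182 + 181 + 20 + 141 + 124 + 186 + 32 + 65 + 307 + 93 = 1331.
Total exposure: 6 + 6 + 1 + 5 + 3 + 7 + 2 + 2 + 7 + 3 = 42 hours.
After the first batch: Gamma(14 + 1331, 7 + 42) = Gamma(1345, 49).
Total count 454 over total exposure 23 hours.
After the second batch: Gamma(1345 + 454, 49 + 23) = Gamma(1799, 72).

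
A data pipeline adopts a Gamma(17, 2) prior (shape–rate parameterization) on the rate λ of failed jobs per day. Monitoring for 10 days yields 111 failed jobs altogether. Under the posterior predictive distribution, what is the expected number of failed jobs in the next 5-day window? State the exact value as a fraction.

Total count 111 over total exposure 10 days.
The Gamma prior is conjugate for the Poisson rate, so λ | data ~ Gamma(17+111, 2+10) = Gamma(128, 12).
Predictive mean over a 5-day window = T·E[λ|data] = 5·128/12 = 160/3.

160/3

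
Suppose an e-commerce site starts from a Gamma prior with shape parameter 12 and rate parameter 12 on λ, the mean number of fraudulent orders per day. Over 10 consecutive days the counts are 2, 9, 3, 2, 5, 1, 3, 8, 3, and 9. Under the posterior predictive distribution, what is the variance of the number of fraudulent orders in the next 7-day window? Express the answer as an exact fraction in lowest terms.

Total count: 2 + 9 + 3 + 2 + 5 + 1 + 3 + 8 + 3 + 9 = 45.
Total exposure: 10 days.
Posterior: α' = 12 + 45 = 57, β' = 12 + 10 = 22.
The posterior predictive for a window of length T is Negative Binomial with variance T·α'·(β'+T)/β'² = 7·57·29/484 = 11571/484.

11571/484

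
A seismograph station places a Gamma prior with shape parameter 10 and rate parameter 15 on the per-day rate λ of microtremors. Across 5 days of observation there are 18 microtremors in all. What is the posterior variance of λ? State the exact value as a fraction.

7/100

Total count 18 over total exposure 5 days.
Conjugate update: add total count to the shape and total exposure to the rate, giving Gamma(28, 20).
Posterior variance = α'/β'² = 28/400 = 7/100.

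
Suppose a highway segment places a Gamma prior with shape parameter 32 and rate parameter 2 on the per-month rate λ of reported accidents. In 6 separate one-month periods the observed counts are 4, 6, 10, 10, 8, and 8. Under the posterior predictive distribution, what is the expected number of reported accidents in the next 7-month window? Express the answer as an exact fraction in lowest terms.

273/4

Total count: 4 + 6 + 10 + 10 + 8 + 8 = 46.
Total exposure: 6 months.
By Gamma–Poisson conjugacy, the posterior is Gamma(α + Σx, β + Σt) = Gamma(32 + 46, 2 + 6) = Gamma(78, 8).
Predictive mean over a 7-month window = T·E[λ|data] = 7·78/8 = 273/4.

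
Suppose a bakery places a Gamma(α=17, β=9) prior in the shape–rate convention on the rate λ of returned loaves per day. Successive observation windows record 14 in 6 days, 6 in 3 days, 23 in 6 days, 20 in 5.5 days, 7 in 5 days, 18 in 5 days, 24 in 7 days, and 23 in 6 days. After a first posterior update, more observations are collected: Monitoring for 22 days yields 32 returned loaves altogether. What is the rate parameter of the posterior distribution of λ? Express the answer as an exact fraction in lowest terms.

149/2

Total count: 14 + 6 + 23 + 20 + 7 + 18 + 24 + 23 = 135.
Total exposure: 6 + 3 + 6 + 5.5 + 5 + 5 + 7 + 6 = 43.5 days.
After the first batch: Gamma(17 + 135, 9 + 43.5) = Gamma(152, 105/2).
Total count 32 over total exposure 22 days.
After the second batch: Gamma(152 + 32, 105/2 + 22) = Gamma(184, 149/2).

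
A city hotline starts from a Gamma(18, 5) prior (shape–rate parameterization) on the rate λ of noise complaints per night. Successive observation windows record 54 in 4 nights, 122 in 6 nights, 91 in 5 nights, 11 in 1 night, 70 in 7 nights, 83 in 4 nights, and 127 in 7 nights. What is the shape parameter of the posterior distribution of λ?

576

Total count: 54 + 122 + 91 + 11 + 70 + 83 + 127 = 558.
Total exposure: 4 + 6 + 5 + 1 + 7 + 4 + 7 = 34 nights.
Gamma(α, β) with Poisson data over total exposure Σt gives posterior Gamma(α+Σx, β+Σt) = Gamma(576, 39).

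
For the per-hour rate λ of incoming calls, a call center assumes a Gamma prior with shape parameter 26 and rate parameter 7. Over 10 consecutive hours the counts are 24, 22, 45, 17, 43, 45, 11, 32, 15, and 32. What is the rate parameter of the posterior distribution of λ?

Total count: 24 + 22 + 45 + 17 + 43 + 45 + 11 + 32 + 15 + 32 = 286.
Total exposure: 10 hours.
Gamma(α, β) with Poisson data over total exposure Σt gives posterior Gamma(α+Σx, β+Σt) = Gamma(312, 17).

17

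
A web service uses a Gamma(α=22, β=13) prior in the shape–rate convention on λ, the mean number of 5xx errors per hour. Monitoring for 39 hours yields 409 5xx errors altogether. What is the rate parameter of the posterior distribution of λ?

52

Total count 409 over total exposure 39 hours.
Gamma(α, β) with Poisson data over total exposure Σt gives posterior Gamma(α+Σx, β+Σt) = Gamma(431, 52).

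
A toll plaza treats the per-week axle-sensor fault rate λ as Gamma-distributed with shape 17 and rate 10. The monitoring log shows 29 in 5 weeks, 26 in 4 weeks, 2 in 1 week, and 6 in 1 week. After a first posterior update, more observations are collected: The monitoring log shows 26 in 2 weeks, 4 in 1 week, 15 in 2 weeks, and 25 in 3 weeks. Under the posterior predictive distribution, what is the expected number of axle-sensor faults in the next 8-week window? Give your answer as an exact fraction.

Total count: 29 + 26 + 2 + 6 = 63.
Total exposure: 5 + 4 + 1 + 1 = 11 weeks.
After the first batch: Gamma(17 + 63, 10 + 11) = Gamma(80, 21).
Total count: 26 + 4 + 15 + 25 = 70.
Total exposure: 2 + 1 + 2 + 3 = 8 weeks.
After the second batch: Gamma(80 + 70, 21 + 8) = Gamma(150, 29).
Predictive mean over an 8-week window = T·E[λ|data] = 8·150/29 = 1200/29.

1200/29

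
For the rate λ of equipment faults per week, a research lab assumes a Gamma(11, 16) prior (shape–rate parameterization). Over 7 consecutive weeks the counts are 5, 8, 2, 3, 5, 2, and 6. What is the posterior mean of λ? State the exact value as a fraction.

42/23

Total count: 5 + 8 + 2 + 3 + 5 + 2 + 6 = 31.
Total exposure: 7 weeks.
The Gamma prior is conjugate for the Poisson rate, so λ | data ~ Gamma(11+31, 16+7) = Gamma(42, 23).
Posterior mean = α'/β' = 42/23.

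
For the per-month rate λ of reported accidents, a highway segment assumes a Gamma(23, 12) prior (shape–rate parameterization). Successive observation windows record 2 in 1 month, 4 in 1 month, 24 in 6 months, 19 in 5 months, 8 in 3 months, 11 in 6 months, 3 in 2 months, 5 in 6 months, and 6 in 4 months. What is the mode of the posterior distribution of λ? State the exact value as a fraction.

Total count: 2 + 4 + 24 + 19 + 8 + 11 + 3 + 5 + 6 = 82.
Total exposure: 1 + 1 + 6 + 5 + 3 + 6 + 2 + 6 + 4 = 34 months.
By Gamma–Poisson conjugacy, the posterior is Gamma(α + Σx, β + Σt) = Gamma(23 + 82, 12 + 34) = Gamma(105, 46).
Posterior mode = (α'−1)/β' = 104/46 = 52/23.

52/23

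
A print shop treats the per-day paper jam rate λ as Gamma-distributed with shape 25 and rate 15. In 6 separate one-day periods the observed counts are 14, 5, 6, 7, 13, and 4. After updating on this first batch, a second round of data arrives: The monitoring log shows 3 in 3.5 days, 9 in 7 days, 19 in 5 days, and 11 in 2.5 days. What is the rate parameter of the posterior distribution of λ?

Total count: 14 + 5 + 6 + 7 + 13 + 4 = 49.
Total exposure: 6 days.
After the first batch: Gamma(25 + 49, 15 + 6) = Gamma(74, 21).
Total count: 3 + 9 + 19 + 11 = 42.
Total exposure: 3.5 + 7 + 5 + 2.5 = 18 days.
After the second batch: Gamma(74 + 42, 21 + 18) = Gamma(116, 39).

39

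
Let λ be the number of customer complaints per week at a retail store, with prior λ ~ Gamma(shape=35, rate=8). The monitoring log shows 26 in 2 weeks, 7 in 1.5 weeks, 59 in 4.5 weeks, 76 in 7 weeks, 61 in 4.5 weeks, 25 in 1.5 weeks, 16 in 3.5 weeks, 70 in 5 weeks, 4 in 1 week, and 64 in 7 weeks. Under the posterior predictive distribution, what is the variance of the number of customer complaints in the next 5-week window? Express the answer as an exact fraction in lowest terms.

447430/8281

Total count: 26 + 7 + 59 + 76 + 61 + 25 + 16 + 70 + 4 + 64 = 408.
Total exposure: 2 + 1.5 + 4.5 + 7 + 4.5 + 1.5 + 3.5 + 5 + 1 + 7 = 37.5 weeks.
By Gamma–Poisson conjugacy, the posterior is Gamma(α + Σx, β + Σt) = Gamma(35 + 408, 8 + 37.5) = Gamma(443, 91/2).
The posterior predictive for a window of length T is Negative Binomial with variance T·α'·(β'+T)/β'² = 5·443·(101/2)/(8281/4) = 447430/8281.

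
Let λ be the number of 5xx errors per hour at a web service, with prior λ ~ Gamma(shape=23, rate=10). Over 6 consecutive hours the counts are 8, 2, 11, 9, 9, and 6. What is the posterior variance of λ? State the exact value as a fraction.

17/64

Total count: 8 + 2 + 11 + 9 + 9 + 6 = 45.
Total exposure: 6 hours.
Posterior: α' = 23 + 45 = 68, β' = 10 + 6 = 16.
Posterior variance = α'/β'² = 68/256 = 17/64.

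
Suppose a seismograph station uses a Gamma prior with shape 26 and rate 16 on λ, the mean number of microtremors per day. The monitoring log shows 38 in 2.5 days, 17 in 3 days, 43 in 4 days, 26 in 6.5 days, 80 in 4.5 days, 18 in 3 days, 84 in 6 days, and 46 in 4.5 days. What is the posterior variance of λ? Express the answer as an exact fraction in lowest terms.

Total count: 38 + 17 + 43 + 26 + 80 + 18 + 84 + 46 = 352.
Total exposure: 2.5 + 3 + 4 + 6.5 + 4.5 + 3 + 6 + 4.5 = 34 days.
Conjugate update: add total count to the shape and total exposure to the rate, giving Gamma(378, 50).
Posterior variance = α'/β'² = 378/2500 = 189/1250.

189/1250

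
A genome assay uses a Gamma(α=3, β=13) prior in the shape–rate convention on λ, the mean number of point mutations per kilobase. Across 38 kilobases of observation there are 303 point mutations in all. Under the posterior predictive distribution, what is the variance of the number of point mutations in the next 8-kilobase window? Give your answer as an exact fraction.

Total count 303 over total exposure 38 kilobases.
By Gamma–Poisson conjugacy, the posterior is Gamma(α + Σx, β + Σt) = Gamma(3 + 303, 13 + 38) = Gamma(306, 51).
The posterior predictive for a window of length T is Negative Binomial with variance T·α'·(β'+T)/β'² = 8·306·59/2601 = 944/17.

944/17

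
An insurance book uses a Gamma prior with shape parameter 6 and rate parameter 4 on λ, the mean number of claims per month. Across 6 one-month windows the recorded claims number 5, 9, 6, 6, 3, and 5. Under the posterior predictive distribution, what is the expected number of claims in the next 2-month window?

8

Total count: 5 + 9 + 6 + 6 + 3 + 5 = 34.
Total exposure: 6 months.
Gamma(α, β) with Poisson data over total exposure Σt gives posterior Gamma(α+Σx, β+Σt) = Gamma(40, 10).
Predictive mean over a 2-month window = T·E[λ|data] = 2·40/10 = 8.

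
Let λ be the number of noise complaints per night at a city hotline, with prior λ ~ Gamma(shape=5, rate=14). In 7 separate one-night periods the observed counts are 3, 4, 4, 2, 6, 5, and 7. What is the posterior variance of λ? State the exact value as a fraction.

Total count: 3 + 4 + 4 + 2 + 6 + 5 + 7 = 31.
Total exposure: 7 nights.
Conjugate update: add total count to the shape and total exposure to the rate, giving Gamma(36, 21).
Posterior variance = α'/β'² = 36/441 = 4/49.

4/49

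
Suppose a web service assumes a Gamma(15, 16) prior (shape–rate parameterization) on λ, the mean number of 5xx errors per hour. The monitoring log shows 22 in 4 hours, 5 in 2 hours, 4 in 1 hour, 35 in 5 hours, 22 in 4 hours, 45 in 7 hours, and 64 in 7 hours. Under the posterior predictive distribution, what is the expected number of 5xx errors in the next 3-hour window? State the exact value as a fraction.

Total count: 22 + 5 + 4 + 35 + 22 + 45 + 64 = 197.
Total exposure: 4 + 2 + 1 + 5 + 4 + 7 + 7 = 30 hours.
The Gamma prior is conjugate for the Poisson rate, so λ | data ~ Gamma(15+197, 16+30) = Gamma(212, 46).
Predictive mean over a 3-hour window = T·E[λ|data] = 3·212/46 = 318/23.

318/23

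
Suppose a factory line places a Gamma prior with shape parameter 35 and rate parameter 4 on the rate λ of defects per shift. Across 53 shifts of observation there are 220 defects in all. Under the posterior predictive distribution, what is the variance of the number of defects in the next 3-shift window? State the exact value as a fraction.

Total count 220 over total exposure 53 shifts.
Conjugate update: add total count to the shape and total exposure to the rate, giving Gamma(255, 57).
The posterior predictive for a window of length T is Negative Binomial with variance T·α'·(β'+T)/β'² = 3·255·60/3249 = 5100/361.

5100/361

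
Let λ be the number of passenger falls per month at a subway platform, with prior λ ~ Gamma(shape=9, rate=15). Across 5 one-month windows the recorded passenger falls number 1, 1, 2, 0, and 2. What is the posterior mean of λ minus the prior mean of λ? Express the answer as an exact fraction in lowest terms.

Total count: 1 + 1 + 2 + 0 + 2 = 6.
Total exposure: 5 months.
By Gamma–Poisson conjugacy, the posterior is Gamma(α + Σx, β + Σt) = Gamma(9 + 6, 15 + 5) = Gamma(15, 20).
Posterior mean = 15/20 = 3/4; prior mean = 9/15 = 3/5. Difference = 3/4 − 3/5 = 3/20.

3/20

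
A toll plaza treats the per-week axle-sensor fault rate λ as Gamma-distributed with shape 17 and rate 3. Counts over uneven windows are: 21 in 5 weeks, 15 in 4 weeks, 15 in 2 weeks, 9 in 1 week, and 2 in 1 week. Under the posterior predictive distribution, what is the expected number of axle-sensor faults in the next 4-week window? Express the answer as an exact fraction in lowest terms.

Total count: 21 + 15 + 15 + 9 + 2 = 62.
Total exposure: 5 + 4 + 2 + 1 + 1 = 13 weeks.
The Gamma prior is conjugate for the Poisson rate, so λ | data ~ Gamma(17+62, 3+13) = Gamma(79, 16).
Predictive mean over a 4-week window = T·E[λ|data] = 4·79/16 = 79/4.

79/4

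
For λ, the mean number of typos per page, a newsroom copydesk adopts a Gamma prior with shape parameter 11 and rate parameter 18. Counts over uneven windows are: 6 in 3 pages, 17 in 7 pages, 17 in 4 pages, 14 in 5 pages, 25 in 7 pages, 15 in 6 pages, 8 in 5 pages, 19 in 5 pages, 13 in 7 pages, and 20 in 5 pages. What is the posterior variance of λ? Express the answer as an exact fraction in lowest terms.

Total count: 6 + 17 + 17 + 14 + 25 + 15 + 8 + 19 + 13 + 20 = 154.
Total exposure: 3 + 7 + 4 + 5 + 7 + 6 + 5 + 5 + 7 + 5 = 54 pages.
Gamma(α, β) with Poisson data over total exposure Σt gives posterior Gamma(α+Σx, β+Σt) = Gamma(165, 72).
Posterior variance = α'/β'² = 165/5184 = 55/1728.

55/1728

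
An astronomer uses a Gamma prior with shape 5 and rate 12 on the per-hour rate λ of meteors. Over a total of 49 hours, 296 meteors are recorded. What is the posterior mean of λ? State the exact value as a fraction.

Total count 296 over total exposure 49 hours.
The Gamma prior is conjugate for the Poisson rate, so λ | data ~ Gamma(5+296, 12+49) = Gamma(301, 61).
Posterior mean = α'/β' = 301/61.

301/61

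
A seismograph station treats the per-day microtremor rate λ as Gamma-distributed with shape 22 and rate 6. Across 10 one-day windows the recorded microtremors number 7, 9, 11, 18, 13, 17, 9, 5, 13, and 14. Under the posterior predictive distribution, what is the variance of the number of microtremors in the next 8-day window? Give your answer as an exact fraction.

Total count: 7 + 9 + 11 + 18 + 13 + 17 + 9 + 5 + 13 + 14 = 116.
Total exposure: 10 days.
The Gamma prior is conjugate for the Poisson rate, so λ | data ~ Gamma(22+116, 6+10) = Gamma(138, 16).
The posterior predictive for a window of length T is Negative Binomial with variance T·α'·(β'+T)/β'² = 8·138·24/256 = 207/2.

207/2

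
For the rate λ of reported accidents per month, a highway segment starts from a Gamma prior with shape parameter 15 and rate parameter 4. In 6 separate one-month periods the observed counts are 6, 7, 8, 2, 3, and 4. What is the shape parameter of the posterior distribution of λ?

Total count: 6 + 7 + 8 + 2 + 3 + 4 = 30.
Total exposure: 6 months.
Gamma(α, β) with Poisson data over total exposure Σt gives posterior Gamma(α+Σx, β+Σt) = Gamma(45, 10).

45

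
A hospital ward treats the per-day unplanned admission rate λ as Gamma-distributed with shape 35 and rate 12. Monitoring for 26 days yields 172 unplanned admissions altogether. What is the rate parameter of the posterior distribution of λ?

Total count 172 over total exposure 26 days.
Gamma(α, β) with Poisson data over total exposure Σt gives posterior Gamma(α+Σx, β+Σt) = Gamma(207, 38).

38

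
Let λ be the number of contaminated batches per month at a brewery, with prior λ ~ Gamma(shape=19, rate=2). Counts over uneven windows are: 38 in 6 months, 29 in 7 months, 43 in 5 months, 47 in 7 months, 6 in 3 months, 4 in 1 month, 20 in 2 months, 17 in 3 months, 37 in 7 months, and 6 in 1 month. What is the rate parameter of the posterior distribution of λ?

Total count: 38 + 29 + 43 + 47 + 6 + 4 + 20 + 17 + 37 + 6 = 247.
Total exposure: 6 + 7 + 5 + 7 + 3 + 1 + 2 + 3 + 7 + 1 = 42 months.
The Gamma prior is conjugate for the Poisson rate, so λ | data ~ Gamma(19+247, 2+42) = Gamma(266, 44).

44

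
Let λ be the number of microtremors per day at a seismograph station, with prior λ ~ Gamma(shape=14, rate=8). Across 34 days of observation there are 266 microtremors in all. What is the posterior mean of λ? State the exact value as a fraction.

Total count 266 over total exposure 34 days.
Posterior: α' = 14 + 266 = 280, β' = 8 + 34 = 42.
Posterior mean = α'/β' = 280/42 = 20/3.

20/3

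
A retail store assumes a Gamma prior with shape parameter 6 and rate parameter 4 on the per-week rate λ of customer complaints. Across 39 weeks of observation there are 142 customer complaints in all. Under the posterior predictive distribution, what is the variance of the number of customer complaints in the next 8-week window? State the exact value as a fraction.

Total count 142 over total exposure 39 weeks.
Gamma(α, β) with Poisson data over total exposure Σt gives posterior Gamma(α+Σx, β+Σt) = Gamma(148, 43).
The posterior predictive for a window of length T is Negative Binomial with variance T·α'·(β'+T)/β'² = 8·148·51/1849 = 60384/1849.

60384/1849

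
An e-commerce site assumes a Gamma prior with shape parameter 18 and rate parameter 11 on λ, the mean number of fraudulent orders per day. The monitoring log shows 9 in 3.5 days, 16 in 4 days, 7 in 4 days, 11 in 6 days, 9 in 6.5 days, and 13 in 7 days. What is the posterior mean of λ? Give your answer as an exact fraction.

Total count: 9 + 16 + 7 + 11 + 9 + 13 = 65.
Total exposure: 3.5 + 4 + 4 + 6 + 6.5 + 7 = 31 days.
Gamma(α, β) with Poisson data over total exposure Σt gives posterior Gamma(α+Σx, β+Σt) = Gamma(83, 42).
Posterior mean = α'/β' = 83/42.

83/42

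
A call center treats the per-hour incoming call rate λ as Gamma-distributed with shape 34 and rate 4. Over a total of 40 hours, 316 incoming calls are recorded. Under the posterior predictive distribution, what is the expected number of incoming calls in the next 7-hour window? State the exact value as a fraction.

Total count 316 over total exposure 40 hours.
Gamma(α, β) with Poisson data over total exposure Σt gives posterior Gamma(α+Σx, β+Σt) = Gamma(350, 44).
Predictive mean over a 7-hour window = T·E[λ|data] = 7·350/44 = 1225/22.

1225/22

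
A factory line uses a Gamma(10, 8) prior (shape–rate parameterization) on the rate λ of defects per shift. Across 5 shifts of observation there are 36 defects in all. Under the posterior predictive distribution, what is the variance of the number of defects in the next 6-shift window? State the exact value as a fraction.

5244/169

Total count 36 over total exposure 5 shifts.
By Gamma–Poisson conjugacy, the posterior is Gamma(α + Σx, β + Σt) = Gamma(10 + 36, 8 + 5) = Gamma(46, 13).
The posterior predictive for a window of length T is Negative Binomial with variance T·α'·(β'+T)/β'² = 6·46·19/169 = 5244/169.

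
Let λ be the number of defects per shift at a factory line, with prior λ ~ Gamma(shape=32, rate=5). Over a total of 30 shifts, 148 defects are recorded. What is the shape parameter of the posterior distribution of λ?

180

Total count 148 over total exposure 30 shifts.
The Gamma prior is conjugate for the Poisson rate, so λ | data ~ Gamma(32+148, 5+30) = Gamma(180, 35).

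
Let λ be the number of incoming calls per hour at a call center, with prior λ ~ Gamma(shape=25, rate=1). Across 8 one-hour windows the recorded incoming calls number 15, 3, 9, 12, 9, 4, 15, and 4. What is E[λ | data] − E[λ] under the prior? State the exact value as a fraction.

Total count: 15 + 3 + 9 + 12 + 9 + 4 + 15 + 4 = 71.
Total exposure: 8 hours.
The Gamma prior is conjugate for the Poisson rate, so λ | data ~ Gamma(25+71, 1+8) = Gamma(96, 9).
Posterior mean = 96/9 = 32/3; prior mean = 25/1 = 25. Difference = 32/3 − 25 = -43/3.

-43/3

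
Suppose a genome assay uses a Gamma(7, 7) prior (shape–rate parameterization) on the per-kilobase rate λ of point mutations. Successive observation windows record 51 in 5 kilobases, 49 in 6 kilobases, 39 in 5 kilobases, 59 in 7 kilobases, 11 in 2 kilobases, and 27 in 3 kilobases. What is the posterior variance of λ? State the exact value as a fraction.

Total count: 51 + 49 + 39 + 59 + 11 + 27 = 236.
Total exposure: 5 + 6 + 5 + 7 + 2 + 3 = 28 kilobases.
The Gamma prior is conjugate for the Poisson rate, so λ | data ~ Gamma(7+236, 7+28) = Gamma(243, 35).
Posterior variance = α'/β'² = 243/1225.

243/1225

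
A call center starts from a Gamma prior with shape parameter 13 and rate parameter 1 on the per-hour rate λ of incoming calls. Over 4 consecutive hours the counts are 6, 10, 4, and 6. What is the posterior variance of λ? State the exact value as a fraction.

Total count: 6 + 10 + 4 + 6 = 26.
Total exposure: 4 hours.
Conjugate update: add total count to the shape and total exposure to the rate, giving Gamma(39, 5).
Posterior variance = α'/β'² = 39/25.

39/25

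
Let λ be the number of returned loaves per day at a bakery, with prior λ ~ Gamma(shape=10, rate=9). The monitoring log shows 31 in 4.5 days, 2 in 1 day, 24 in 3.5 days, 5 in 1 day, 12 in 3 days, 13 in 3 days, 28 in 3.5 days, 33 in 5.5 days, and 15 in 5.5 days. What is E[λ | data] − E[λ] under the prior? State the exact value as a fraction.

Total count: 31 + 2 + 24 + 5 + 12 + 13 + 28 + 33 + 15 = 163.
Total exposure: 4.5 + 1 + 3.5 + 1 + 3 + 3 + 3.5 + 5.5 + 5.5 = 30.5 days.
Posterior: α' = 10 + 163 = 173, β' = 9 + 30.5 = 79/2.
Posterior mean = 173/(79/2) = 346/79; prior mean = 10/9 = 10/9. Difference = 346/79 − 10/9 = 2324/711.

2324/711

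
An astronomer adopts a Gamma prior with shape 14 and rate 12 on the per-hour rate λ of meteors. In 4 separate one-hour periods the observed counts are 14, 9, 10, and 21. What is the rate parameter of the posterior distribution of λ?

Total count: 14 + 9 + 10 + 21 = 54.
Total exposure: 4 hours.
Posterior: α' = 14 + 54 = 68, β' = 12 + 4 = 16.

16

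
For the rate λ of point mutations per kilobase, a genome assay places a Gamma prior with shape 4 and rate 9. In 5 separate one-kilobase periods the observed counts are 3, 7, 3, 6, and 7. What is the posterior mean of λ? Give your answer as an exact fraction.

Total count: 3 + 7 + 3 + 6 + 7 = 26.
Total exposure: 5 kilobases.
By Gamma–Poisson conjugacy, the posterior is Gamma(α + Σx, β + Σt) = Gamma(4 + 26, 9 + 5) = Gamma(30, 14).
Posterior mean = α'/β' = 30/14 = 15/7.

15/7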